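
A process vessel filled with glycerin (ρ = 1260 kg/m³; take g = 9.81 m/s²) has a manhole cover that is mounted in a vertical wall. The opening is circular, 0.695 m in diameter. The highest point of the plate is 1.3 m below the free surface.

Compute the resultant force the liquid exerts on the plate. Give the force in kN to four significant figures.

F ≈ 7.725 kN

γ = ρg = 1260 × 9.81 / 1000 = 12.3606 kN/m³.
The centroid is at the centre, 0.3475 m below the top of the plate, so the centroid depth is h_c = 1.3 + 0.3475 = 1.6475 m.
A = π(0.3475)² = 0.379367 m².
Resultant F = γ·h_c·A = 12.3606 × 1.6475 × 0.379367 = 7.72546 kN.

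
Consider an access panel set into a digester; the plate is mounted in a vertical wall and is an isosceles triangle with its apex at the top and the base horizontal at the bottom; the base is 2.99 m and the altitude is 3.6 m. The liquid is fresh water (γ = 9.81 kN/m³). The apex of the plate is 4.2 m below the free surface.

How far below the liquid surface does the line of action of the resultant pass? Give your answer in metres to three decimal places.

h_p = 6.709 m

γ = 9.81 kN/m³.
With the apex up, the centroid sits 2h/3 = 2 × 3.6/3 = 2.4 m below the apex, so the centroid depth is h_c = 4.2 + 2.4 = 6.6 m.
A = ½ × 2.99 × 3.6 = 5.382 m².
Resultant F = γ·h_c·A = 9.81 × 6.6 × 5.382 = 348.463 kN.
I_c = b·h³/36 = 2.99 × 3.6³/36 = 3.87504 m⁴.
Centre of pressure: y_p = y_c + I_c/(y_c·A) = 6.6 + 3.87504/(6.6 × 5.382) = 6.6 + 0.109091 = 6.70909 m along the plane.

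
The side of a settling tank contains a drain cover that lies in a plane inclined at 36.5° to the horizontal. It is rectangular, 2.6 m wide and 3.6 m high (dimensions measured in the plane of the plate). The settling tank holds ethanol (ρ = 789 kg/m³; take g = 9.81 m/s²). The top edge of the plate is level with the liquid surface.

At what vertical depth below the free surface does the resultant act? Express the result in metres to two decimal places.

h_p = 1.43 m

γ = ρg = 789 × 9.81 / 1000 = 7.74009 kN/m³.
Let θ = 36.5° be the plate's angle to the horizontal; measure y along the incline from where the plane meets the free surface. Vertical depth h = y·sinθ with sinθ = 0.594823.
The centroid lies 3.6/2 = 1.8 m below the top edge, so y_c = 1.8 m and h_c = 1.8 × 0.594823 = 1.07068 m.
A = 2.6 × 3.6 = 9.36 m².
Resultant F = γ·h_c·A = 7.74009 × 1.07068 × 9.36 = 77.5678 kN.
I_c = b·h³/12 = 2.6 × 3.6³/12 = 10.1088 m⁴.
Centre of pressure: y_p = y_c + I_c/(y_c·A) = 1.8 + 10.1088/(1.8 × 9.36) = 1.8 + 0.6 = 2.4 m along the plane.
Vertically, h_p = y_p·sinθ = 2.4 × 0.594823 = 1.42758 m.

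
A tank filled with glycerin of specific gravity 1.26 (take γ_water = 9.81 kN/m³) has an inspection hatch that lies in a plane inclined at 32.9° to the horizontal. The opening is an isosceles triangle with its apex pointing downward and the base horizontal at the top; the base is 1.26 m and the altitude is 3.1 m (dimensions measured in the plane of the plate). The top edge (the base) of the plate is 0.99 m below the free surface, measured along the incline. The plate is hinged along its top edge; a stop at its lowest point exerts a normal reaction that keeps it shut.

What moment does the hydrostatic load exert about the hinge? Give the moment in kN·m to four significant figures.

γ = 1.26 × 9.81 = 12.3606 kN/m³.
Let θ = 32.9° be the plate's angle to the horizontal; measure y along the incline from where the plane meets the free surface. Vertical depth h = y·sinθ with sinθ = 0.543174.
With the apex down, the centroid sits h/3 = 3.1/3 = 1.03333 m below the base (the top edge), so y_c = 0.99 + 1.03333 = 2.02333 m and h_c = 2.02333 × 0.543174 = 1.09902 m.
A = ½ × 1.26 × 3.1 = 1.953 m².
Resultant F = γ·h_c·A = 12.3606 × 1.09902 × 1.953 = 26.5306 kN.
I_c = b·h³/36 = 1.26 × 3.1³/36 = 1.04269 m⁴.
Centre of pressure: y_p = y_c + I_c/(y_c·A) = 2.02333 + 1.04269/(2.02333 × 1.953) = 2.02333 + 0.263868 = 2.2872 m along the plane.
The resultant acts 1.03333 + 0.263868 = 1.2972 m (along the plate) below the hinge at the top edge, so the moment about the hinge is M = F × 1.2972 = 26.5306 × 1.2972 = 34.4155 kN·m.

M ≈ 34.42 kN·m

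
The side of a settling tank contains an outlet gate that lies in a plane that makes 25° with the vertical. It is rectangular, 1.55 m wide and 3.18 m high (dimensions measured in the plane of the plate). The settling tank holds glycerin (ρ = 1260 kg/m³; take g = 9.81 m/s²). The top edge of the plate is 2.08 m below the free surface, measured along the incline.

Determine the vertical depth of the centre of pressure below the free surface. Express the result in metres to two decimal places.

h_p = 3.53 m

γ = ρg = 1260 × 9.81 / 1000 = 12.3606 kN/m³.
The plate makes 25° with the vertical, i.e. θ = 90° − 25° = 65° to the horizontal. Measuring y along the incline from the free-surface line, vertical depth h = y·sinθ with sinθ = 0.906308.
The centroid lies 3.18/2 = 1.59 m below the top edge, so y_c = 2.08 + 1.59 = 3.67 m and h_c = 3.67 × 0.906308 = 3.32615 m.
A = 1.55 × 3.18 = 4.929 m².
Resultant F = γ·h_c·A = 12.3606 × 3.32615 × 4.929 = 202.647 kN.
I_c = b·h³/12 = 1.55 × 3.18³/12 = 4.15367 m⁴.
Centre of pressure: y_p = y_c + I_c/(y_c·A) = 3.67 + 4.15367/(3.67 × 4.929) = 3.67 + 0.229619 = 3.89962 m along the plane.
Vertically, h_p = y_p·sinθ = 3.89962 × 0.906308 = 3.53426 m.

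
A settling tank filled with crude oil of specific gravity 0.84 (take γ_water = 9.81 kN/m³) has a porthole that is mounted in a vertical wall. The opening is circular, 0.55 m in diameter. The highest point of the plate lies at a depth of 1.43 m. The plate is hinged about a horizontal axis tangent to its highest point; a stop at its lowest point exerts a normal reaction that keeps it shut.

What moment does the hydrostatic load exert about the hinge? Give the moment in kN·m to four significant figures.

M ≈ 0.9550 kN·m

γ = 0.84 × 9.81 = 8.2404 kN/m³.
The centroid is at the centre, 0.275 m below the top of the plate, so the centroid depth is h_c = 1.43 + 0.275 = 1.705 m.
A = π(0.275)² = 0.237583 m².
Resultant F = γ·h_c·A = 8.2404 × 1.705 × 0.237583 = 3.33801 kN.
I_c = πr⁴/4 = π × 0.275⁴/4 = 0.0044918 m⁴.
Centre of pressure: y_p = y_c + I_c/(y_c·A) = 1.705 + 0.0044918/(1.705 × 0.237583) = 1.705 + 0.0110887 = 1.71609 m along the plane.
The resultant acts 0.275 + 0.0110887 = 0.286089 m (along the plate) below the hinge at the top edge, so the moment about the hinge is M = F × 0.286089 = 3.33801 × 0.286089 = 0.954968 kN·m.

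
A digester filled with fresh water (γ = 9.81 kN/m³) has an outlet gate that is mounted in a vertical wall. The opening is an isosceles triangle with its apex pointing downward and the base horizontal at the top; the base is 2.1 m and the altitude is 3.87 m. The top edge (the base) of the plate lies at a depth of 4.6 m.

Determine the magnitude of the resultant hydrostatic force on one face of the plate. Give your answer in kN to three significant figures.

γ = 9.81 kN/m³.
With the apex down, the centroid sits h/3 = 3.87/3 = 1.29 m below the base (the top edge), so the centroid depth is h_c = 4.6 + 1.29 = 5.89 m.
A = ½ × 2.1 × 3.87 = 4.0635 m².
Resultant F = γ·h_c·A = 9.81 × 5.89 × 4.0635 = 234.793 kN.

F ≈ 235 kN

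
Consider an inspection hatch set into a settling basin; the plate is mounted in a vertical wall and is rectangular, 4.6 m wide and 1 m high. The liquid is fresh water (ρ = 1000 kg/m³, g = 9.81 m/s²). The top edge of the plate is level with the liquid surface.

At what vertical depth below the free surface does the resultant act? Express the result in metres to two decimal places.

h_p = 0.67 m

γ = ρg = 1000 × 9.81 = 9810 N/m³ = 9.81 kN/m³.
The centroid lies 1/2 = 0.5 m below the top edge, so the centroid depth is h_c = 0.5 m.
A = 4.6 × 1 = 4.6 m².
Resultant F = γ·h_c·A = 9.81 × 0.5 × 4.6 = 22.563 kN.
I_c = b·h³/12 = 4.6 × 1³/12 = 0.383333 m⁴.
Centre of pressure: y_p = y_c + I_c/(y_c·A) = 0.5 + 0.383333/(0.5 × 4.6) = 0.5 + 0.166667 = 0.666667 m along the plane.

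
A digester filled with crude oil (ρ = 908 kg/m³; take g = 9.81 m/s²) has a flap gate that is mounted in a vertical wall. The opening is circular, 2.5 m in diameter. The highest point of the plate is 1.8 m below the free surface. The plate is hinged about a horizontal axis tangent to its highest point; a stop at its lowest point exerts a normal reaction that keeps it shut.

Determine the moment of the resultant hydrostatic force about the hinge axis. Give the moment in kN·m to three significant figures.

γ = ρg = 908 × 9.81 / 1000 = 8.90748 kN/m³.
The centroid is at the centre, 1.25 m below the top of the plate, so the centroid depth is h_c = 1.8 + 1.25 = 3.05 m.
A = π(1.25)² = 4.90874 m².
Resultant F = γ·h_c·A = 8.90748 × 3.05 × 4.90874 = 133.36 kN.
I_c = πr⁴/4 = π × 1.25⁴/4 = 1.91748 m⁴.
Centre of pressure: y_p = y_c + I_c/(y_c·A) = 3.05 + 1.91748/(3.05 × 4.90874) = 3.05 + 0.128074 = 3.17807 m along the plane.
The resultant acts 1.25 + 0.128074 = 1.37807 m (along the plate) below the hinge at the top edge, so the moment about the hinge is M = F × 1.37807 = 133.36 × 1.37807 = 183.779 kN·m.

M ≈ 184 kN·m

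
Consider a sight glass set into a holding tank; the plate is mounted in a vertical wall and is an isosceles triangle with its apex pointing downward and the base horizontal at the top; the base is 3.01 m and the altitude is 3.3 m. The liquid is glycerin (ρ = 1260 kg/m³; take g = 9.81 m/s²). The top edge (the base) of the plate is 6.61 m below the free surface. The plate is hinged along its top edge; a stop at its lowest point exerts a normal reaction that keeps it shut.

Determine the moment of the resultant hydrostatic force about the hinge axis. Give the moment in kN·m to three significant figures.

M ≈ 558 kN·m

γ = ρg = 1260 × 9.81 / 1000 = 12.3606 kN/m³.
With the apex down, the centroid sits h/3 = 3.3/3 = 1.1 m below the base (the top edge), so the centroid depth is h_c = 6.61 + 1.1 = 7.71 m.
A = ½ × 3.01 × 3.3 = 4.9665 m².
Resultant F = γ·h_c·A = 12.3606 × 7.71 × 4.9665 = 473.309 kN.
I_c = b·h³/36 = 3.01 × 3.3³/36 = 3.00473 m⁴.
Centre of pressure: y_p = y_c + I_c/(y_c·A) = 7.71 + 3.00473/(7.71 × 4.9665) = 7.71 + 0.0784695 = 7.78847 m along the plane.
The resultant acts 1.1 + 0.0784695 = 1.17847 m (along the plate) below the hinge at the top edge, so the moment about the hinge is M = F × 1.17847 = 473.309 × 1.17847 = 557.78 kN·m.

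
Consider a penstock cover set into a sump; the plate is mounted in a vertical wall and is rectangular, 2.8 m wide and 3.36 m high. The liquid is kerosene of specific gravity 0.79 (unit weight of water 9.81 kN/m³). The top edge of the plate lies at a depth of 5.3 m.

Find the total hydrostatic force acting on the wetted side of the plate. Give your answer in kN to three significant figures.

F ≈ 509 kN

γ = 0.79 × 9.81 = 7.7499 kN/m³.
The centroid lies 3.36/2 = 1.68 m below the top edge, so the centroid depth is h_c = 5.3 + 1.68 = 6.98 m.
A = 2.8 × 3.36 = 9.408 m².
Resultant F = γ·h_c·A = 7.7499 × 6.98 × 9.408 = 508.919 kN.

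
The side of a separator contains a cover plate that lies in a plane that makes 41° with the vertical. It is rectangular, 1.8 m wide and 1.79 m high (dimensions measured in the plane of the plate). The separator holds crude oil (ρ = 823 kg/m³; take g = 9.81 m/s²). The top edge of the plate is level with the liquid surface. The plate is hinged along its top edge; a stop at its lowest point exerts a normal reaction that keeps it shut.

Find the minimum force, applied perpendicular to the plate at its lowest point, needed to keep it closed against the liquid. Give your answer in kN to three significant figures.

P ≈ 11.7 kN

γ = ρg = 823 × 9.81 / 1000 = 8.07363 kN/m³.
The plate makes 41° with the vertical, i.e. θ = 90° − 41° = 49° to the horizontal. Measuring y along the incline from the free-surface line, vertical depth h = y·sinθ with sinθ = 0.754710.
The centroid lies 1.79/2 = 0.895 m below the top edge, so y_c = 0.895 m and h_c = 0.895 × 0.754710 = 0.675465 m.
A = 1.8 × 1.79 = 3.222 m².
Resultant F = γ·h_c·A = 8.07363 × 0.675465 × 3.222 = 17.571 kN.
I_c = b·h³/12 = 1.8 × 1.79³/12 = 0.860301 m⁴.
Centre of pressure: y_p = y_c + I_c/(y_c·A) = 0.895 + 0.860301/(0.895 × 3.222) = 0.895 + 0.298333 = 1.19333 m along the plane.
The resultant acts 0.895 + 0.298333 = 1.19333 m (along the plate) below the hinge at the top edge, so the moment about the hinge is M = F × 1.19333 = 17.571 × 1.19333 = 20.968 kN·m.
A normal force at the bottom, 1.79 m from the hinge, must supply this moment: P = 20.968/1.79 = 11.714 kN.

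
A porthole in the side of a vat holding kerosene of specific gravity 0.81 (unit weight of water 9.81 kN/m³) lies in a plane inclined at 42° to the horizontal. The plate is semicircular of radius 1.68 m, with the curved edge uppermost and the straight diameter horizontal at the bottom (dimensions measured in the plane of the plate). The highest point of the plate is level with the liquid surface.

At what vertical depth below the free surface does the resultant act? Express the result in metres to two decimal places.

h_p = 0.78 m

γ = 0.81 × 9.81 = 7.9461 kN/m³.
Let θ = 42° be the plate's angle to the horizontal; measure y along the incline from where the plane meets the free surface. Vertical depth h = y·sinθ with sinθ = 0.669131.
The centroid lies 4r/(3π) = 0.713014 m above the diameter, so r − 4r/(3π) = 1.68 − 0.713014 = 0.966986 m below the topmost point, so y_c = 0.966986 m and h_c = 0.966986 × 0.669131 = 0.64704 m.
A = πr²/2 = π × 1.68²/2 = 4.43342 m².
Resultant F = γ·h_c·A = 7.9461 × 0.64704 × 4.43342 = 22.7942 kN.
I_c = (π/8 − 8/(9π))·r⁴ = 0.109757 × 1.68⁴ = 0.874318 m⁴.
Centre of pressure: y_p = y_c + I_c/(y_c·A) = 0.966986 + 0.874318/(0.966986 × 4.43342) = 0.966986 + 0.203944 = 1.17093 m along the plane.
Vertically, h_p = y_p·sinθ = 1.17093 × 0.669131 = 0.783506 m.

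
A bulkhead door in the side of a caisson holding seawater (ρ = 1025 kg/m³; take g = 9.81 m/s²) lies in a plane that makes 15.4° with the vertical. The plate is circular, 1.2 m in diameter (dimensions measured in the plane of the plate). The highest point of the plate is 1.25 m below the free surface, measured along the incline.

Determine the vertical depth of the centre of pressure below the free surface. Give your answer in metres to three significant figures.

h_p = 1.83 m

γ = ρg = 1025 × 9.81 / 1000 = 10.05525 kN/m³.
The plate makes 15.4° with the vertical, i.e. θ = 90° − 15.4° = 74.6° to the horizontal. Measuring y along the incline from the free-surface line, vertical depth h = y·sinθ with sinθ = 0.964095.
The centroid is at the centre, 0.6 m below the top of the plate, so y_c = 1.25 + 0.6 = 1.85 m and h_c = 1.85 × 0.964095 = 1.78358 m.
A = π(0.6)² = 1.13097 m².
Resultant F = γ·h_c·A = 10.05525 × 1.78358 × 1.13097 = 20.2832 kN.
I_c = πr⁴/4 = π × 0.6⁴/4 = 0.101788 m⁴.
Centre of pressure: y_p = y_c + I_c/(y_c·A) = 1.85 + 0.101788/(1.85 × 1.13097) = 1.85 + 0.048649 = 1.89865 m along the plane.
Vertically, h_p = y_p·sinθ = 1.89865 × 0.964095 = 1.83048 m.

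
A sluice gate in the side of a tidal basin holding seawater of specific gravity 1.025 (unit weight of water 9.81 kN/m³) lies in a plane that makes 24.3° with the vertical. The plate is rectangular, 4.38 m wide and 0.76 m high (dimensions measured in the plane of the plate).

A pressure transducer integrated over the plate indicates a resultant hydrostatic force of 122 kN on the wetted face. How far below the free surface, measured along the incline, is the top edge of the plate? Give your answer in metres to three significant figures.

γ = 1.025 × 9.81 = 10.05525 kN/m³.
A = 4.38 × 0.76 = 3.3288 m².
From F = γ·h_c·A, the centroid depth is h_c = 122/(10.05525 × 3.3288) = 3.64485 m.
The plate makes 24.3° with the vertical, i.e. θ = 90° − 24.3° = 65.7° to the horizontal. Measuring y along the incline from the free-surface line, vertical depth h = y·sinθ with sinθ = 0.911403.
Along the incline, y_c = h_c/sinθ = 3.64485/0.911403 = 3.99916 m.
The centroid lies 0.76/2 = 0.38 m below the top edge, so the top edge sits at y_top = 3.99916 − 0.38 = 3.61916 m along the incline.

y_top ≈ 3.62 m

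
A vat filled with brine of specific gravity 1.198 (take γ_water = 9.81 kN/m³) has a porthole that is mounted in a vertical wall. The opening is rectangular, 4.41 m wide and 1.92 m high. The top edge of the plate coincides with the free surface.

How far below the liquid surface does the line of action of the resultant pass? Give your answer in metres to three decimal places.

h_p = 1.280 m

γ = 1.198 × 9.81 = 11.75238 kN/m³.
The centroid lies 1.92/2 = 0.96 m below the top edge, so the centroid depth is h_c = 0.96 m.
A = 4.41 × 1.92 = 8.4672 m².
Resultant F = γ·h_c·A = 11.75238 × 0.96 × 8.4672 = 95.5294 kN.
I_c = b·h³/12 = 4.41 × 1.92³/12 = 2.60112 m⁴.
Centre of pressure: y_p = y_c + I_c/(y_c·A) = 0.96 + 2.60112/(0.96 × 8.4672) = 0.96 + 0.32 = 1.28 m along the plane.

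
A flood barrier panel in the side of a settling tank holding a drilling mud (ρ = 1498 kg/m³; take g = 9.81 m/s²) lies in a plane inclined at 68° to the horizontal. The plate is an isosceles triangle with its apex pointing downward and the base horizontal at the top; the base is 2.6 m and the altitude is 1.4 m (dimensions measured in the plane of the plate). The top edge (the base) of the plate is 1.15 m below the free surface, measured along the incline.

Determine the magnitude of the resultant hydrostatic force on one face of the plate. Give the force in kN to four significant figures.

F ≈ 40.09 kN

γ = ρg = 1498 × 9.81 / 1000 = 14.69538 kN/m³.
Let θ = 68° be the plate's angle to the horizontal; measure y along the incline from where the plane meets the free surface. Vertical depth h = y·sinθ with sinθ = 0.927184.
With the apex down, the centroid sits h/3 = 1.4/3 = 0.466667 m below the base (the top edge), so y_c = 1.15 + 0.466667 = 1.61667 m and h_c = 1.61667 × 0.927184 = 1.49895 m.
A = ½ × 2.6 × 1.4 = 1.82 m².
Resultant F = γ·h_c·A = 14.69538 × 1.49895 × 1.82 = 40.0903 kN.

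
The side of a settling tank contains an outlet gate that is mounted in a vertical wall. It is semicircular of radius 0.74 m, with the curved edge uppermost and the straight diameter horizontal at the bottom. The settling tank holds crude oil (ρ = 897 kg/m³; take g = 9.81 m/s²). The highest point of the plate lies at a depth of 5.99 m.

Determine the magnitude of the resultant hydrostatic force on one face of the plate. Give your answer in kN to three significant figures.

γ = ρg = 897 × 9.81 / 1000 = 8.79957 kN/m³.
The centroid lies 4r/(3π) = 0.314066 m above the diameter, so r − 4r/(3π) = 0.74 − 0.314066 = 0.425934 m below the topmost point, so the centroid depth is h_c = 5.99 + 0.425934 = 6.41593 m.
A = πr²/2 = π × 0.74²/2 = 0.860168 m².
Resultant F = γ·h_c·A = 8.79957 × 6.41593 × 0.860168 = 48.5629 kN.

F ≈ 48.6 kN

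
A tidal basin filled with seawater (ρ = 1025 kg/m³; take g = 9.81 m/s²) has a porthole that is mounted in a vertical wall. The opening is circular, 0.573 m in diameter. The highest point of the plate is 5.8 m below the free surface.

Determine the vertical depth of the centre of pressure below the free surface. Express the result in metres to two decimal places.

γ = ρg = 1025 × 9.81 / 1000 = 10.05525 kN/m³.
The centroid is at the centre, 0.2865 m below the top of the plate, so the centroid depth is h_c = 5.8 + 0.2865 = 6.0865 m.
A = π(0.2865)² = 0.257869 m².
Resultant F = γ·h_c·A = 10.05525 × 6.0865 × 0.257869 = 15.7819 kN.
I_c = πr⁴/4 = π × 0.2865⁴/4 = 0.00529162 m⁴.
Centre of pressure: y_p = y_c + I_c/(y_c·A) = 6.0865 + 0.00529162/(6.0865 × 0.257869) = 6.0865 + 0.00337149 = 6.08987 m along the plane.

h_p = 6.09 m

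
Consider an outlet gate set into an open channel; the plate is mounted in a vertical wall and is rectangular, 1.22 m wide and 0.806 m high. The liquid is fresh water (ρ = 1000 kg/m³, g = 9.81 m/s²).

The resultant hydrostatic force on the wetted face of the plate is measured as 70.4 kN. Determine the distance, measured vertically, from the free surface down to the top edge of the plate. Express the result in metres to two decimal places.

γ = ρg = 1000 × 9.81 = 9810 N/m³ = 9.81 kN/m³.
A = 1.22 × 0.806 = 0.98332 m².
From F = γ·h_c·A, the centroid depth is h_c = 70.4/(9.81 × 0.98332) = 7.29808 m.
The centroid lies 0.806/2 = 0.403 m below the top edge, so the top edge sits at h_top = 7.29808 − 0.403 = 6.89508 m below the surface.

d_top ≈ 6.90 m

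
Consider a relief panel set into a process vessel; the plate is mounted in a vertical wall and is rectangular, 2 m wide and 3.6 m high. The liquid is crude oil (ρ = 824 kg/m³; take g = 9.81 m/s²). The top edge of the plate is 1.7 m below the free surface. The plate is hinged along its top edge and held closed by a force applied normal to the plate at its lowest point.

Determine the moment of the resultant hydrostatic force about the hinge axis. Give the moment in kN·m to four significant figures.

γ = ρg = 824 × 9.81 / 1000 = 8.08344 kN/m³.
The centroid lies 3.6/2 = 1.8 m below the top edge, so the centroid depth is h_c = 1.7 + 1.8 = 3.5 m.
A = 2 × 3.6 = 7.2 m².
Resultant F = γ·h_c·A = 8.08344 × 3.5 × 7.2 = 203.703 kN.
I_c = b·h³/12 = 2 × 3.6³/12 = 7.776 m⁴.
Centre of pressure: y_p = y_c + I_c/(y_c·A) = 3.5 + 7.776/(3.5 × 7.2) = 3.5 + 0.308571 = 3.80857 m along the plane.
The resultant acts 1.8 + 0.308571 = 2.10857 m (along the plate) below the hinge at the top edge, so the moment about the hinge is M = F × 2.10857 = 203.703 × 2.10857 = 429.522 kN·m.

M ≈ 429.5 kN·m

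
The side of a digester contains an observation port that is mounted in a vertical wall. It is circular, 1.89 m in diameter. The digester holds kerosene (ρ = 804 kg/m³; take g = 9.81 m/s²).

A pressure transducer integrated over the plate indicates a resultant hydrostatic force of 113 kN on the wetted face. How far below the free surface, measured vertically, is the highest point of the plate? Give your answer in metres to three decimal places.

d_top ≈ 4.162 m

γ = ρg = 804 × 9.81 / 1000 = 7.88724 kN/m³.
A = π(0.945)² = 2.80552 m².
From F = γ·h_c·A, the centroid depth is h_c = 113/(7.88724 × 2.80552) = 5.1067 m.
The centroid is at the centre, 0.945 m below the top of the plate, so the highest point sits at h_top = 5.1067 − 0.945 = 4.1617 m below the surface.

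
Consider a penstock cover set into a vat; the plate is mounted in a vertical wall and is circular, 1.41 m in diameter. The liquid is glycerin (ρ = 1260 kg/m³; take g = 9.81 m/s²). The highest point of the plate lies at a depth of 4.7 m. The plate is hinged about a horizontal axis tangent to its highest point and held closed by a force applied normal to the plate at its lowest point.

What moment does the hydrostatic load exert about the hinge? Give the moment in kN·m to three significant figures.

M ≈ 75.9 kN·m

γ = ρg = 1260 × 9.81 / 1000 = 12.3606 kN/m³.
The centroid is at the centre, 0.705 m below the top of the plate, so the centroid depth is h_c = 4.7 + 0.705 = 5.405 m.
A = π(0.705)² = 1.56145 m².
Resultant F = γ·h_c·A = 12.3606 × 5.405 × 1.56145 = 104.319 kN.
I_c = πr⁴/4 = π × 0.705⁴/4 = 0.19402 m⁴.
Centre of pressure: y_p = y_c + I_c/(y_c·A) = 5.405 + 0.19402/(5.405 × 1.56145) = 5.405 + 0.0229891 = 5.42799 m along the plane.
The resultant acts 0.705 + 0.0229891 = 0.727989 m (along the plate) below the hinge at the top edge, so the moment about the hinge is M = F × 0.727989 = 104.319 × 0.727989 = 75.9431 kN·m.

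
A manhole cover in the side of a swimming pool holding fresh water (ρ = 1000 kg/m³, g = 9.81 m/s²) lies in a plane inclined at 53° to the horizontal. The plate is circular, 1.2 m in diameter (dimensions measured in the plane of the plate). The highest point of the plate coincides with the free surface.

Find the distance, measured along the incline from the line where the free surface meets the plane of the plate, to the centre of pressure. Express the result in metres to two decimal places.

γ = ρg = 1000 × 9.81 = 9810 N/m³ = 9.81 kN/m³.
Let θ = 53° be the plate's angle to the horizontal; measure y along the incline from where the plane meets the free surface. Vertical depth h = y·sinθ with sinθ = 0.798636.
The centroid is at the centre, 0.6 m below the top of the plate, so y_c = 0.6 m and h_c = 0.6 × 0.798636 = 0.479182 m.
A = π(0.6)² = 1.13097 m².
Resultant F = γ·h_c·A = 9.81 × 0.479182 × 1.13097 = 5.31644 kN.
I_c = πr⁴/4 = π × 0.6⁴/4 = 0.101788 m⁴.
Centre of pressure: y_p = y_c + I_c/(y_c·A) = 0.6 + 0.101788/(0.6 × 1.13097) = 0.6 + 0.150001 = 0.750001 m along the plane.

y_p = 0.75 m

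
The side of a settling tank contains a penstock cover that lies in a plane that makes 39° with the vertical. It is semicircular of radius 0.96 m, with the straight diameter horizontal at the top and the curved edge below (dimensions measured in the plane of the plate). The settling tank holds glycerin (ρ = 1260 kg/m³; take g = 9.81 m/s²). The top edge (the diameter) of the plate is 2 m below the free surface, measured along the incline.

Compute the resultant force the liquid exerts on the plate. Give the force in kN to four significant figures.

γ = ρg = 1260 × 9.81 / 1000 = 12.3606 kN/m³.
The plate makes 39° with the vertical, i.e. θ = 90° − 39° = 51° to the horizontal. Measuring y along the incline from the free-surface line, vertical depth h = y·sinθ with sinθ = 0.777146.
The centroid of a semicircle lies 4r/(3π) = 0.407437 m from the diameter, here below the top edge, so y_c = 2 + 0.407437 = 2.40744 m and h_c = 2.40744 × 0.777146 = 1.87093 m.
A = πr²/2 = π × 0.96²/2 = 1.44765 m².
Resultant F = γ·h_c·A = 12.3606 × 1.87093 × 1.44765 = 33.4781 kN.

F ≈ 33.48 kN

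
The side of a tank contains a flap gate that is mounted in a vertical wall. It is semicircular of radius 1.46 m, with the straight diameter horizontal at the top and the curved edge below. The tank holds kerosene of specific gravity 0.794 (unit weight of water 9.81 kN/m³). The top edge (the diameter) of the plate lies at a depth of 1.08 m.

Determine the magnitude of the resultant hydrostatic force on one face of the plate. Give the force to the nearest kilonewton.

F ≈ 44 kN

γ = 0.794 × 9.81 = 7.78914 kN/m³.
The centroid of a semicircle lies 4r/(3π) = 0.619643 m from the diameter, here below the top edge, so the centroid depth is h_c = 1.08 + 0.619643 = 1.69964 m.
A = πr²/2 = π × 1.46²/2 = 3.34831 m².
Resultant F = γ·h_c·A = 7.78914 × 1.69964 × 3.34831 = 44.3274 kN.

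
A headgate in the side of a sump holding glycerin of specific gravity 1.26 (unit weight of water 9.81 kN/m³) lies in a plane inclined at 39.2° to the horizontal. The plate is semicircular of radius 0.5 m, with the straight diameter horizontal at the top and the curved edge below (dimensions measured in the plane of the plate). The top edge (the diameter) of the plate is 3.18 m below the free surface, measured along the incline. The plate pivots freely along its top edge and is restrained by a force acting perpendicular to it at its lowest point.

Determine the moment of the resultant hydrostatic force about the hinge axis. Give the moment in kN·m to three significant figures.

M ≈ 2.26 kN·m

γ = 1.26 × 9.81 = 12.3606 kN/m³.
Let θ = 39.2° be the plate's angle to the horizontal; measure y along the incline from where the plane meets the free surface. Vertical depth h = y·sinθ with sinθ = 0.632029.
The centroid of a semicircle lies 4r/(3π) = 0.212207 m from the diameter, here below the top edge, so y_c = 3.18 + 0.212207 = 3.39221 m and h_c = 3.39221 × 0.632029 = 2.14398 m.
A = πr²/2 = π × 0.5²/2 = 0.392699 m².
Resultant F = γ·h_c·A = 12.3606 × 2.14398 × 0.392699 = 10.4069 kN.
I_c = (π/8 − 8/(9π))·r⁴ = 0.109757 × 0.5⁴ = 0.00685981 m⁴.
Centre of pressure: y_p = y_c + I_c/(y_c·A) = 3.39221 + 0.00685981/(3.39221 × 0.392699) = 3.39221 + 0.00514955 = 3.39736 m along the plane.
The resultant acts 0.212207 + 0.00514955 = 0.217357 m (along the plate) below the hinge at the top edge, so the moment about the hinge is M = F × 0.217357 = 10.4069 × 0.217357 = 2.26201 kN·m.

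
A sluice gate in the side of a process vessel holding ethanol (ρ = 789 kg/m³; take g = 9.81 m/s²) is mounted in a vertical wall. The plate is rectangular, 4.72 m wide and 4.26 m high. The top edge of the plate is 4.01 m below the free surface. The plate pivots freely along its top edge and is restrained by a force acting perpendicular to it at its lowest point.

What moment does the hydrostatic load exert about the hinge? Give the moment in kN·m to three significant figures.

γ = ρg = 789 × 9.81 / 1000 = 7.74009 kN/m³.
The centroid lies 4.26/2 = 2.13 m below the top edge, so the centroid depth is h_c = 4.01 + 2.13 = 6.14 m.
A = 4.72 × 4.26 = 20.1072 m².
Resultant F = γ·h_c·A = 7.74009 × 6.14 × 20.1072 = 955.578 kN.
I_c = b·h³/12 = 4.72 × 4.26³/12 = 30.4081 m⁴.
Centre of pressure: y_p = y_c + I_c/(y_c·A) = 6.14 + 30.4081/(6.14 × 20.1072) = 6.14 + 0.246303 = 6.3863 m along the plane.
The resultant acts 2.13 + 0.246303 = 2.3763 m (along the plate) below the hinge at the top edge, so the moment about the hinge is M = F × 2.3763 = 955.578 × 2.3763 = 2270.74 kN·m.

M ≈ 2270 kN·m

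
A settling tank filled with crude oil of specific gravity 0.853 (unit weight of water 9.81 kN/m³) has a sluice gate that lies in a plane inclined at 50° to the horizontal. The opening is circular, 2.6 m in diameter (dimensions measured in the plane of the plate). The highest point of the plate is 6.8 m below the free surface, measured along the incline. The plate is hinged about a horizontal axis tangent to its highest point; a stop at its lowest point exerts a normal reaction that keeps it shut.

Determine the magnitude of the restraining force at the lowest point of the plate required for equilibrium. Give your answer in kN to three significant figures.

γ = 0.853 × 9.81 = 8.36793 kN/m³.
Let θ = 50° be the plate's angle to the horizontal; measure y along the incline from where the plane meets the free surface. Vertical depth h = y·sinθ with sinθ = 0.766044.
The centroid is at the centre, 1.3 m below the top of the plate, so y_c = 6.8 + 1.3 = 8.1 m and h_c = 8.1 × 0.766044 = 6.20496 m.
A = π(1.3)² = 5.30929 m².
Resultant F = γ·h_c·A = 8.36793 × 6.20496 × 5.30929 = 275.673 kN.
I_c = πr⁴/4 = π × 1.3⁴/4 = 2.24318 m⁴.
Centre of pressure: y_p = y_c + I_c/(y_c·A) = 8.1 + 2.24318/(8.1 × 5.30929) = 8.1 + 0.0521606 = 8.15216 m along the plane.
The resultant acts 1.3 + 0.0521606 = 1.35216 m (along the plate) below the hinge at the top edge, so the moment about the hinge is M = F × 1.35216 = 275.673 × 1.35216 = 372.754 kN·m.
A normal force at the bottom, 2.6 m from the hinge, must supply this moment: P = 372.754/2.6 = 143.367 kN.

P ≈ 143 kN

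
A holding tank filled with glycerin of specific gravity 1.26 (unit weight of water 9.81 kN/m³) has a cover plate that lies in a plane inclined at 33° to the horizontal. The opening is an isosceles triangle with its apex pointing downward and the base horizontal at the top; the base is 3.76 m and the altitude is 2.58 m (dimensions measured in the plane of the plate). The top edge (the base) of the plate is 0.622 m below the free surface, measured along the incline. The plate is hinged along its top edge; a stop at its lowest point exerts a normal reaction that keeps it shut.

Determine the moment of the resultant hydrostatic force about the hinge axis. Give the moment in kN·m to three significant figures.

M ≈ 53.7 kN·m

γ = 1.26 × 9.81 = 12.3606 kN/m³.
Let θ = 33° be the plate's angle to the horizontal; measure y along the incline from where the plane meets the free surface. Vertical depth h = y·sinθ with sinθ = 0.544639.
With the apex down, the centroid sits h/3 = 2.58/3 = 0.86 m below the base (the top edge), so y_c = 0.622 + 0.86 = 1.482 m and h_c = 1.482 × 0.544639 = 0.807155 m.
A = ½ × 3.76 × 2.58 = 4.8504 m².
Resultant F = γ·h_c·A = 12.3606 × 0.807155 × 4.8504 = 48.3921 kN.
I_c = b·h³/36 = 3.76 × 2.58³/36 = 1.79368 m⁴.
Centre of pressure: y_p = y_c + I_c/(y_c·A) = 1.482 + 1.79368/(1.482 × 4.8504) = 1.482 + 0.249528 = 1.73153 m along the plane.
The resultant acts 0.86 + 0.249528 = 1.10953 m (along the plate) below the hinge at the top edge, so the moment about the hinge is M = F × 1.10953 = 48.3921 × 1.10953 = 53.6925 kN·m.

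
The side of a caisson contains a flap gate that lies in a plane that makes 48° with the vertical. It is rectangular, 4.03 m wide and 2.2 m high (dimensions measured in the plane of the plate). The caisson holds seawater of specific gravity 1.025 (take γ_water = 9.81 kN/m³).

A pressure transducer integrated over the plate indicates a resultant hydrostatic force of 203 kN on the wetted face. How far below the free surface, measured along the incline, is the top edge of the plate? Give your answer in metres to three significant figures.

y_top ≈ 2.30 m

γ = 1.025 × 9.81 = 10.05525 kN/m³.
A = 4.03 × 2.2 = 8.866 m².
From F = γ·h_c·A, the centroid depth is h_c = 203/(10.05525 × 8.866) = 2.27707 m.
The plate makes 48° with the vertical, i.e. θ = 90° − 48° = 42° to the horizontal. Measuring y along the incline from the free-surface line, vertical depth h = y·sinθ with sinθ = 0.669131.
Along the incline, y_c = h_c/sinθ = 2.27707/0.669131 = 3.40303 m.
The centroid lies 2.2/2 = 1.1 m below the top edge, so the top edge sits at y_top = 3.40303 − 1.1 = 2.30303 m along the incline.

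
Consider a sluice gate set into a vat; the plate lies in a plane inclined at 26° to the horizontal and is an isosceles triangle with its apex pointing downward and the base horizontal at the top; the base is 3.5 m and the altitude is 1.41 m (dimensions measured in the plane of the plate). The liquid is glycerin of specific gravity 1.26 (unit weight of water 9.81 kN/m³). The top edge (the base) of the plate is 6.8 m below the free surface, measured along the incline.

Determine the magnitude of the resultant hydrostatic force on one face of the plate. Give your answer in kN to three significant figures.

F ≈ 97.2 kN

γ = 1.26 × 9.81 = 12.3606 kN/m³.
Let θ = 26° be the plate's angle to the horizontal; measure y along the incline from where the plane meets the free surface. Vertical depth h = y·sinθ with sinθ = 0.438371.
With the apex down, the centroid sits h/3 = 1.41/3 = 0.47 m below the base (the top edge), so y_c = 6.8 + 0.47 = 7.27 m and h_c = 7.27 × 0.438371 = 3.18696 m.
A = ½ × 3.5 × 1.41 = 2.4675 m².
Resultant F = γ·h_c·A = 12.3606 × 3.18696 × 2.4675 = 97.2016 kN.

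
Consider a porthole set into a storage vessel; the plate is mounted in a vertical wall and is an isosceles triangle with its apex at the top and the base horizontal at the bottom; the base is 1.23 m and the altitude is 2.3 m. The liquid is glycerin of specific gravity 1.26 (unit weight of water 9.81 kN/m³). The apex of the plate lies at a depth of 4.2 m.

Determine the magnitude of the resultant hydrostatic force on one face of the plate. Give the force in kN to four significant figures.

F ≈ 100.2 kN

γ = 1.26 × 9.81 = 12.3606 kN/m³.
With the apex up, the centroid sits 2h/3 = 2 × 2.3/3 = 1.53333 m below the apex, so the centroid depth is h_c = 4.2 + 1.53333 = 5.73333 m.
A = ½ × 1.23 × 2.3 = 1.4145 m².
Resultant F = γ·h_c·A = 12.3606 × 5.73333 × 1.4145 = 100.242 kN.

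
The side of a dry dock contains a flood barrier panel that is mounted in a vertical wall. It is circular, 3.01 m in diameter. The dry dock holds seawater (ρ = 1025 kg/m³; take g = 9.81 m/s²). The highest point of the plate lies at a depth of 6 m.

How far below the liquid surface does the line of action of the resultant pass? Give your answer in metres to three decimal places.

γ = ρg = 1025 × 9.81 / 1000 = 10.05525 kN/m³.
The centroid is at the centre, 1.505 m below the top of the plate, so the centroid depth is h_c = 6 + 1.505 = 7.505 m.
A = π(1.505)² = 7.11579 m².
Resultant F = γ·h_c·A = 10.05525 × 7.505 × 7.11579 = 536.991 kN.
I_c = πr⁴/4 = π × 1.505⁴/4 = 4.02936 m⁴.
Centre of pressure: y_p = y_c + I_c/(y_c·A) = 7.505 + 4.02936/(7.505 × 7.11579) = 7.505 + 0.0754505 = 7.58045 m along the plane.

h_p = 7.580 m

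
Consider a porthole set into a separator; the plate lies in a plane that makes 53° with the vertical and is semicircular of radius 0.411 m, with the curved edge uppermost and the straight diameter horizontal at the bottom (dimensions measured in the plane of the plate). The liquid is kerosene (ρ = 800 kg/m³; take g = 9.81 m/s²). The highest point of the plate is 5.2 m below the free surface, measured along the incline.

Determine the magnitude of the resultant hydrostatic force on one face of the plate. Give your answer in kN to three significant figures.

γ = ρg = 800 × 9.81 / 1000 = 7.848 kN/m³.
The plate makes 53° with the vertical, i.e. θ = 90° − 53° = 37° to the horizontal. Measuring y along the incline from the free-surface line, vertical depth h = y·sinθ with sinθ = 0.601815.
The centroid lies 4r/(3π) = 0.174434 m above the diameter, so r − 4r/(3π) = 0.411 − 0.174434 = 0.236566 m below the topmost point, so y_c = 5.2 + 0.236566 = 5.43657 m and h_c = 5.43657 × 0.601815 = 3.27181 m.
A = πr²/2 = π × 0.411²/2 = 0.26534 m².
Resultant F = γ·h_c·A = 7.848 × 3.27181 × 0.26534 = 6.81318 kN.

F ≈ 6.81 kN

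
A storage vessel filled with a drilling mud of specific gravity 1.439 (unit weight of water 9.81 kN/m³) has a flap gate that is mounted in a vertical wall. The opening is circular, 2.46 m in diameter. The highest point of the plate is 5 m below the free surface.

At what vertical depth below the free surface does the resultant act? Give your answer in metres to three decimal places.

h_p = 6.291 m

γ = 1.439 × 9.81 = 14.11659 kN/m³.
The centroid is at the centre, 1.23 m below the top of the plate, so the centroid depth is h_c = 5 + 1.23 = 6.23 m.
A = π(1.23)² = 4.75292 m².
Resultant F = γ·h_c·A = 14.11659 × 6.23 × 4.75292 = 418.002 kN.
I_c = πr⁴/4 = π × 1.23⁴/4 = 1.79767 m⁴.
Centre of pressure: y_p = y_c + I_c/(y_c·A) = 6.23 + 1.79767/(6.23 × 4.75292) = 6.23 + 0.0607102 = 6.29071 m along the plane.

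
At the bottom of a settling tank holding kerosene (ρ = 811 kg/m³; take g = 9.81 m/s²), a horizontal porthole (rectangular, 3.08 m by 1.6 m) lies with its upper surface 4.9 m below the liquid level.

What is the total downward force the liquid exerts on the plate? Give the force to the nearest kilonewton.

γ = ρg = 811 × 9.81 / 1000 = 7.95591 kN/m³.
The plate is horizontal, so pressure is uniform at p = γ·h = 7.95591 × 4.9 = 38.984 kN/m².
A = 3.08 × 1.6 = 4.928 m².
F = p·A = 38.984 × 4.928 = 192.113 kN.

F ≈ 192 kN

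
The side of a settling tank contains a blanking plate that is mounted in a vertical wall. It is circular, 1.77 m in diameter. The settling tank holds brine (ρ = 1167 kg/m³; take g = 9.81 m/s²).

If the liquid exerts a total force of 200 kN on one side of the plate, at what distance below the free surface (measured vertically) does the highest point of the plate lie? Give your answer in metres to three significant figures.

d_top ≈ 6.21 m

γ = ρg = 1167 × 9.81 / 1000 = 11.44827 kN/m³.
A = π(0.885)² = 2.46057 m².
From F = γ·h_c·A, the centroid depth is h_c = 200/(11.44827 × 2.46057) = 7.09994 m.
The centroid is at the centre, 0.885 m below the top of the plate, so the highest point sits at h_top = 7.09994 − 0.885 = 6.21494 m below the surface.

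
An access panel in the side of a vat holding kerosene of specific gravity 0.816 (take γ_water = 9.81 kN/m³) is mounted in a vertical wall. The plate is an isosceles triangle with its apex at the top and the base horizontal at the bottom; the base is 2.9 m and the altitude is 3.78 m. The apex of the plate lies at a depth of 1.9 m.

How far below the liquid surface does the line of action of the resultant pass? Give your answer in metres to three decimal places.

γ = 0.816 × 9.81 = 8.00496 kN/m³.
With the apex up, the centroid sits 2h/3 = 2 × 3.78/3 = 2.52 m below the apex, so the centroid depth is h_c = 1.9 + 2.52 = 4.42 m.
A = ½ × 2.9 × 3.78 = 5.481 m².
Resultant F = γ·h_c·A = 8.00496 × 4.42 × 5.481 = 193.928 kN.
I_c = b·h³/36 = 2.9 × 3.78³/36 = 4.35082 m⁴.
Centre of pressure: y_p = y_c + I_c/(y_c·A) = 4.42 + 4.35082/(4.42 × 5.481) = 4.42 + 0.179593 = 4.59959 m along the plane.

h_p = 4.600 m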